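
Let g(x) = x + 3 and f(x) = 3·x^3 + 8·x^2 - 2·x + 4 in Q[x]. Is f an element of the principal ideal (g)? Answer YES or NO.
In Q[x] the ideal (g) consists of all multiples of g, so f ∈ (g) iff g | f, i.e. iff the remainder of f on division by g is 0. Divide f by g (g is monic, so eliminate the leading term of the running remainder at each step):
  leading term 3·x^3: subtract (3·x^2)·g(x) = 3·x^3 + 9·x^2, leaving -x^2 - 2·x + 4
  leading term -x^2: subtract (-x)·g(x) = -x^2 - 3·x, leaving x + 4
  leading term x: subtract (1)·g(x) = x + 3, leaving 1
The remainder r(x) = 1 ≠ 0 (and deg r < deg g), so g ∤ f, i.e. f ∉ (g).

Final answer: NO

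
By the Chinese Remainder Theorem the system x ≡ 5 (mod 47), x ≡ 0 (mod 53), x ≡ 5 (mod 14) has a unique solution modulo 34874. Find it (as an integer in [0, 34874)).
x ≡ 4611 (mod 34874); the representative in [0, 34874) is 4611

The moduli 47, 53, 14 are pairwise coprime, so by the CRT there is a unique solution mod 47·53·14 = 34874.
Solve by successive substitution. Start with x ≡ 5 (mod 47).
  Combine with x ≡ 0 (mod 53): write x = 5 + 47·t and require 5 + 47·t ≡ 0 (mod 53), i.e. 47·t ≡ 0 − 5 ≡ 48 (mod 53). Since 47^(−1) ≡ 44 (mod 53), t ≡ 44·48 ≡ 45 (mod 53). So x ≡ 5 + 47·45 = 2120 (mod 2491).
  Combine with x ≡ 5 (mod 14): write x = 2120 + 2491·t and require 2120 + 2491·t ≡ 5 (mod 14), i.e. 2491·t ≡ 5 − 2120 ≡ 13 (mod 14). Since 2491^(−1) ≡ 13 (mod 14) (2491 ≡ 13 (mod 14)), t ≡ 13·13 ≡ 1 (mod 14). So x ≡ 2120 + 2491·1 = 4611 (mod 34874).
Unique solution in [0, 34874): x = 4611.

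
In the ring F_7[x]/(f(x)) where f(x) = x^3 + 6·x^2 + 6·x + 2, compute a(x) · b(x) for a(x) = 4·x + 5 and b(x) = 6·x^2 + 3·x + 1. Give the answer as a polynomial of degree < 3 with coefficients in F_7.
a · b ≡ 3·x^2 + x + 6 (mod f(x))

Multiply as integer polynomials: a · b = 24·x^3 + 42·x^2 + 19·x + 5. Reducing coefficients mod 7: a · b ≡ 3·x^3 + 5·x + 5. Now divide by f(x) = x^3 + 6·x^2 + 6·x + 2 in F_7[x], eliminating the leading term at each step:
  leading term 3·x^3: subtract (3)·f(x) = 3·x^3 + 4·x^2 + 4·x + 6, leaving 3·x^2 + x + 6 (coefficients mod 7)
The degree is now < 3, so this is the remainder. Hence a · b ≡ 3·x^2 + x + 6 in F_7[x]/(f).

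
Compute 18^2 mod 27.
0

Use repeated squaring. Binary(2) = 10. Walk through the bits of the exponent 2 left-to-right: at each bit after the leading one, square the running value, then multiply by 18 if the bit is 1 (always reducing mod 27):
  bit 1 = 1 (leading): start with 18.
  bit 2 = 0: square 18^2 = 324 ≡ 0 (mod 27).
Final value: 18^2 ≡ 0 (mod 27).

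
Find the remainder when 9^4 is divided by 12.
9

Use repeated squaring. Binary(4) = 100. Walk through the bits of the exponent 4 left-to-right: at each bit after the leading one, square the running value, then multiply by 9 if the bit is 1 (always reducing mod 12):
  bit 1 = 1 (leading): start with 9.
  bit 2 = 0: square 9^2 = 81 ≡ 9 (mod 12).
  bit 3 = 0: square 9^2 = 81 ≡ 9 (mod 12).
Final value: 9^4 ≡ 9 (mod 12).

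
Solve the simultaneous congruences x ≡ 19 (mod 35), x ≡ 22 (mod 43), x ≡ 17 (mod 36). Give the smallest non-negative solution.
The moduli 35, 43, 36 are pairwise coprime, so by the CRT there is a unique solution mod 35·43·36 = 54180.
Solve by successive substitution. Start with x ≡ 19 (mod 35).
  Combine with x ≡ 22 (mod 43): write x = 19 + 35·t and require 19 + 35·t ≡ 22 (mod 43), i.e. 35·t ≡ 22 − 19 ≡ 3 (mod 43). Since 35^(−1) ≡ 16 (mod 43), t ≡ 16·3 ≡ 5 (mod 43). So x ≡ 19 + 35·5 = 194 (mod 1505).
  Combine with x ≡ 17 (mod 36): write x = 194 + 1505·t and require 194 + 1505·t ≡ 17 (mod 36), i.e. 1505·t ≡ 17 − 194 ≡ 3 (mod 36). Since 1505^(−1) ≡ 5 (mod 36) (1505 ≡ 29 (mod 36)), t ≡ 5·3 ≡ 15 (mod 36). So x ≡ 194 + 1505·15 = 22769 (mod 54180).
Unique solution in [0, 54180): x = 22769.

Final answer: x ≡ 22769 (mod 54180); the representative in [0, 54180) is 22769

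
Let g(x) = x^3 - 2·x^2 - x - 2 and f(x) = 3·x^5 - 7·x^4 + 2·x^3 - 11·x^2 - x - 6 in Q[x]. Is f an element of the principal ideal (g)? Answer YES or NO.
In Q[x] the ideal (g) consists of all multiples of g, so f ∈ (g) iff g | f, i.e. iff the remainder of f on division by g is 0. Divide f by g (g is monic, so eliminate the leading term of the running remainder at each step):
  leading term 3·x^5: subtract (3·x^2)·g(x) = 3·x^5 - 6·x^4 - 3·x^3 - 6·x^2, leaving -x^4 + 5·x^3 - 5·x^2 - x - 6
  leading term -x^4: subtract (-x)·g(x) = -x^4 + 2·x^3 + x^2 + 2·x, leaving 3·x^3 - 6·x^2 - 3·x - 6
  leading term 3·x^3: subtract (3)·g(x) = 3·x^3 - 6·x^2 - 3·x - 6, leaving 0
The remainder is 0, so f(x) = g(x) · h(x) with h(x) = 3·x^2 - x + 3. Hence g | f, i.e. f ∈ (g).

Final answer: YES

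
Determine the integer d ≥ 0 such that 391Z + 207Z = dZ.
In the PID Z, (a, b) is generated by gcd(a, b). Compute gcd(391, 207) with the extended Euclidean algorithm, tracking rows (r, s, t) with s·391 + t·207 = r:
  row A: (391, 1, 0)   [1·391 + 0·207 = 391]
  row B: (207, 0, 1)   [0·391 + 1·207 = 207]
  391 = 1·207 + 184   → row C = row A − 1·row B = (184, 1, −1)   [check: 1·391 − 1·207 = 184]
  207 = 1·184 + 23   → row D = row B − 1·row C = (23, −1, 2)   [check: −1·391 + 2·207 = 23]
  184 = 8·23 + 0   → remainder 0, stop. gcd = 23 (last nonzero row D).
So gcd(391, 207) = 23, with Bézout identity −1·391 + 2·207 = 23. Containment (⊇): the Bézout identity exhibits 23 as an element of (391, 207), giving (23) ⊆ (391, 207). Containment (⊆): since 23 | 391 and 23 | 207 (391 = 23·17, 207 = 23·9), every Z-linear combination of 391 and 207 is divisible by 23, so (391, 207) ⊆ (23). Therefore (391, 207) = (23), d = 23.

Final answer: (391, 207) = (23); d = 23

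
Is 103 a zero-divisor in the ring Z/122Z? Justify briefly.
NO

gcd(103, 122) = 1, so 103 is a unit in Z/122Z (it has a multiplicative inverse). A unit cannot be a zero-divisor: if 103·b ≡ 0 then multiplying both sides by 103^(−1) gives b ≡ 0. So 103 is not a zero-divisor.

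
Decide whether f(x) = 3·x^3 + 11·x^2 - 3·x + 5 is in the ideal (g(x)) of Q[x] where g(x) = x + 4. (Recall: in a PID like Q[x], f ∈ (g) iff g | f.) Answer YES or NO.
In Q[x] the ideal (g) consists of all multiples of g, so f ∈ (g) iff g | f, i.e. iff the remainder of f on division by g is 0. Divide f by g (g is monic, so eliminate the leading term of the running remainder at each step):
  leading term 3·x^3: subtract (3·x^2)·g(x) = 3·x^3 + 12·x^2, leaving -x^2 - 3·x + 5
  leading term -x^2: subtract (-x)·g(x) = -x^2 - 4·x, leaving x + 5
  leading term x: subtract (1)·g(x) = x + 4, leaving 1
The remainder r(x) = 1 ≠ 0 (and deg r < deg g), so g ∤ f, i.e. f ∉ (g).

Final answer: NO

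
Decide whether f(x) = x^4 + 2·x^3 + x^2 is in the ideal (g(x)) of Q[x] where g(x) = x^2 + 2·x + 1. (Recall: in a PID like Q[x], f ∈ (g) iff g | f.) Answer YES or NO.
YES

In Q[x] the ideal (g) consists of all multiples of g, so f ∈ (g) iff g | f, i.e. iff the remainder of f on division by g is 0. Divide f by g (g is monic, so eliminate the leading term of the running remainder at each step):
  leading term x^4: subtract (x^2)·g(x) = x^4 + 2·x^3 + x^2, leaving 0
The remainder is 0, so f(x) = g(x) · h(x) with h(x) = x^2. Hence g | f, i.e. f ∈ (g).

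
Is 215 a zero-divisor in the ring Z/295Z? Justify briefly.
YES

gcd(215, 295) = 5 > 1, so 215 is not a unit in Z/295Z. In Z/nZ every nonzero non-unit is a zero-divisor: explicitly, take b = 295/gcd = 59 ≠ 0 (mod 295); then 215·59 = 12685 = 43·295, i.e. 215·59 ≡ 0 (mod 295). So 215 is a zero-divisor.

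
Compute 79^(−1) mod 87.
Apply the extended Euclidean algorithm to (87, 79), tracking rows (r, s, t) with s·87 + t·79 = r. Each division r_prev = q·r_cur + r_new produces the new row as (previous row) − q·(current row):
  row A: (87, 1, 0)   [1·87 + 0·79 = 87]
  row B: (79, 0, 1)   [0·87 + 1·79 = 79]
  87 = 1·79 + 8   → row C = row A − 1·row B = (8, 1, −1)   [check: 1·87 − 1·79 = 8]
  79 = 9·8 + 7   → row D = row B − 9·row C = (7, −9, 10)   [check: −9·87 + 10·79 = 7]
  8 = 1·7 + 1   → row E = row C − 1·row D = (1, 10, −11)   [check: 10·87 − 11·79 = 1]
  7 = 7·1 + 0   → remainder 0, stop. gcd = 1 (last nonzero row E).
The gcd is 1, so 79 is invertible mod 87. The last nonzero row gives 10·87 − 11·79 = 1, so t = −11. So 79^(−1) ≡ −11 ≡ 76 (mod 87). Verify: 79 · 76 = 6004 ≡ 1 (mod 87). ✓

Final answer: 79^(−1) ≡ 76 (mod 87)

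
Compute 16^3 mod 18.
Use repeated squaring. Binary(3) = 11. Walk through the bits of the exponent 3 left-to-right: at each bit after the leading one, square the running value, then multiply by 16 if the bit is 1 (always reducing mod 18):
  bit 1 = 1 (leading): start with 16.
  bit 2 = 1: square 16^2 = 256 ≡ 4; bit is 1, so multiply 4·16 = 64 ≡ 10 (mod 18).
Final value: 16^3 ≡ 10 (mod 18).

Final answer: 10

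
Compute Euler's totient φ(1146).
φ is multiplicative, with φ(p^e) = p^e − p^(e−1). Factorise 1146 = 2 · 3 · 191. Then
  φ(1146) = (2 − 1) · (3 − 1) · (191 − 1) = 1 · 2 · 190 = 380.

Final answer: φ(1146) = 380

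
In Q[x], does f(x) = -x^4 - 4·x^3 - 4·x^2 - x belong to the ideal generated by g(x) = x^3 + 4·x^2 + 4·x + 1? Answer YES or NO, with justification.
In Q[x] the ideal (g) consists of all multiples of g, so f ∈ (g) iff g | f, i.e. iff the remainder of f on division by g is 0. Divide f by g (g is monic, so eliminate the leading term of the running remainder at each step):
  leading term -x^4: subtract (-x)·g(x) = -x^4 - 4·x^3 - 4·x^2 - x, leaving 0
The remainder is 0, so f(x) = g(x) · h(x) with h(x) = -x. Hence g | f, i.e. f ∈ (g).

Final answer: YES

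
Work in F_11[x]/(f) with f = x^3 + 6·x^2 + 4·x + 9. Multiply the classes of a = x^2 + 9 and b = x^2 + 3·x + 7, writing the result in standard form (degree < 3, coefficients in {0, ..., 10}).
Multiply as integer polynomials: a · b = x^4 + 3·x^3 + 16·x^2 + 27·x + 63. Reducing coefficients mod 11: a · b ≡ x^4 + 3·x^3 + 5·x^2 + 5·x + 8. Now divide by f(x) = x^3 + 6·x^2 + 4·x + 9 in F_11[x], eliminating the leading term at each step:
  leading term x^4: subtract (x)·f(x) = x^4 + 6·x^3 + 4·x^2 + 9·x, leaving 8·x^3 + x^2 + 7·x + 8 (coefficients mod 11)
  leading term 8·x^3: subtract (8)·f(x) = 8·x^3 + 4·x^2 + 10·x + 6, leaving 8·x^2 + 8·x + 2 (coefficients mod 11)
The degree is now < 3, so this is the remainder. Hence a · b ≡ 8·x^2 + 8·x + 2 in F_11[x]/(f).

Final answer: a · b ≡ 8·x^2 + 8·x + 2 (mod f(x))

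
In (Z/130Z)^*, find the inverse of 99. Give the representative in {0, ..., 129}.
Apply the extended Euclidean algorithm to (130, 99), tracking rows (r, s, t) with s·130 + t·99 = r. Each division r_prev = q·r_cur + r_new produces the new row as (previous row) − q·(current row):
  row A: (130, 1, 0)   [1·130 + 0·99 = 130]
  row B: (99, 0, 1)   [0·130 + 1·99 = 99]
  130 = 1·99 + 31   → row C = row A − 1·row B = (31, 1, −1)   [check: 1·130 − 1·99 = 31]
  99 = 3·31 + 6   → row D = row B − 3·row C = (6, −3, 4)   [check: −3·130 + 4·99 = 6]
  31 = 5·6 + 1   → row E = row C − 5·row D = (1, 16, −21)   [check: 16·130 − 21·99 = 1]
  6 = 6·1 + 0   → remainder 0, stop. gcd = 1 (last nonzero row E).
The gcd is 1, so 99 is invertible mod 130. The last nonzero row gives 16·130 − 21·99 = 1, so t = −21. So 99^(−1) ≡ −21 ≡ 109 (mod 130). Verify: 99 · 109 = 10791 ≡ 1 (mod 130). ✓

Final answer: 99^(−1) ≡ 109 (mod 130)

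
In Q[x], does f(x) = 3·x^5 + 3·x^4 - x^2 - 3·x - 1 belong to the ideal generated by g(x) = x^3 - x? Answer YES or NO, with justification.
NO

In Q[x] the ideal (g) consists of all multiples of g, so f ∈ (g) iff g | f, i.e. iff the remainder of f on division by g is 0. Divide f by g (g is monic, so eliminate the leading term of the running remainder at each step):
  leading term 3·x^5: subtract (3·x^2)·g(x) = 3·x^5 - 3·x^3, leaving 3·x^4 + 3·x^3 - x^2 - 3·x - 1
  leading term 3·x^4: subtract (3·x)·g(x) = 3·x^4 - 3·x^2, leaving 3·x^3 + 2·x^2 - 3·x - 1
  leading term 3·x^3: subtract (3)·g(x) = 3·x^3 - 3·x, leaving 2·x^2 - 1
The remainder r(x) = 2·x^2 - 1 ≠ 0 (and deg r < deg g), so g ∤ f, i.e. f ∉ (g).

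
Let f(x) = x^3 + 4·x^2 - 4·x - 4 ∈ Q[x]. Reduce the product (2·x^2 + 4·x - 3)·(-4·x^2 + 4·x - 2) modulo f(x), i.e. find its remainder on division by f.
First multiply in Q[x] without reducing: a · b = -8·x^4 - 8·x^3 + 24·x^2 - 20·x + 6. Now divide by f(x) = x^3 + 4·x^2 - 4·x - 4, eliminating the leading term at each step:
  leading term -8·x^4: subtract (-8·x)·f(x) = -8·x^4 - 32·x^3 + 32·x^2 + 32·x, leaving 24·x^3 - 8·x^2 - 52·x + 6
  leading term 24·x^3: subtract (24)·f(x) = 24·x^3 + 96·x^2 - 96·x - 96, leaving -104·x^2 + 44·x + 102
The degree is now < 3, so this is the remainder. Hence a · b ≡ -104·x^2 + 44·x + 102 in Q[x]/(f).

Final answer: a · b ≡ -104·x^2 + 44·x + 102 (mod f(x))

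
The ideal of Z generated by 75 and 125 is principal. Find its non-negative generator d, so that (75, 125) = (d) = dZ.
(75, 125) = (25); d = 25

In the PID Z, (a, b) is generated by gcd(a, b). Compute gcd(125, 75) with the extended Euclidean algorithm, tracking rows (r, s, t) with s·125 + t·75 = r:
  row A: (125, 1, 0)   [1·125 + 0·75 = 125]
  row B: (75, 0, 1)   [0·125 + 1·75 = 75]
  125 = 1·75 + 50   → row C = row A − 1·row B = (50, 1, −1)   [check: 1·125 − 1·75 = 50]
  75 = 1·50 + 25   → row D = row B − 1·row C = (25, −1, 2)   [check: −1·125 + 2·75 = 25]
  50 = 2·25 + 0   → remainder 0, stop. gcd = 25 (last nonzero row D).
So gcd(75, 125) = 25, with Bézout identity −1·125 + 2·75 = 25. Containment (⊇): the Bézout identity exhibits 25 as an element of (75, 125), giving (25) ⊆ (75, 125). Containment (⊆): since 25 | 75 and 25 | 125 (75 = 25·3, 125 = 25·5), every Z-linear combination of 75 and 125 is divisible by 25, so (75, 125) ⊆ (25). Therefore (75, 125) = (25), d = 25.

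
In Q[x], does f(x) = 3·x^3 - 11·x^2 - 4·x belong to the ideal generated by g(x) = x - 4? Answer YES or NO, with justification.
YES

In Q[x] the ideal (g) consists of all multiples of g, so f ∈ (g) iff g | f, i.e. iff the remainder of f on division by g is 0. Divide f by g (g is monic, so eliminate the leading term of the running remainder at each step):
  leading term 3·x^3: subtract (3·x^2)·g(x) = 3·x^3 - 12·x^2, leaving x^2 - 4·x
  leading term x^2: subtract (x)·g(x) = x^2 - 4·x, leaving 0
The remainder is 0, so f(x) = g(x) · h(x) with h(x) = 3·x^2 + x. Hence g | f, i.e. f ∈ (g).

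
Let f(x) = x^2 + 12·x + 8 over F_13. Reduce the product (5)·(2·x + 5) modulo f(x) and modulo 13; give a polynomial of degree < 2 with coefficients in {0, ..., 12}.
a · b ≡ 10·x + 12 (mod f(x))

Multiply as integer polynomials: a · b = 10·x + 25. Reducing coefficients mod 13: a · b ≡ 10·x + 12. This already has degree < 2, so no reduction by f is needed. Hence a · b ≡ 10·x + 12 in F_13[x]/(f).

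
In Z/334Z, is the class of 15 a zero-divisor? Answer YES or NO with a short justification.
NO

gcd(15, 334) = 1, so 15 is a unit in Z/334Z (it has a multiplicative inverse). A unit cannot be a zero-divisor: if 15·b ≡ 0 then multiplying both sides by 15^(−1) gives b ≡ 0. So 15 is not a zero-divisor.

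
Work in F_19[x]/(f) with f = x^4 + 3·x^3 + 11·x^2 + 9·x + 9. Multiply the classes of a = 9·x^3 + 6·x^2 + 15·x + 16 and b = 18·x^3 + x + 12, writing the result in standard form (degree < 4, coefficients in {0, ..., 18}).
a · b ≡ 10·x^3 + 10·x^2 + 3·x + 17 (mod f(x))

Multiply as integer polynomials: a · b = 162·x^6 + 108·x^5 + 279·x^4 + 402·x^3 + 87·x^2 + 196·x + 192. Reducing coefficients mod 19: a · b ≡ 10·x^6 + 13·x^5 + 13·x^4 + 3·x^3 + 11·x^2 + 6·x + 2. Now divide by f(x) = x^4 + 3·x^3 + 11·x^2 + 9·x + 9 in F_19[x], eliminating the leading term at each step:
  leading term 10·x^6: subtract (10·x^2)·f(x) = 10·x^6 + 11·x^5 + 15·x^4 + 14·x^3 + 14·x^2, leaving 2·x^5 + 17·x^4 + 8·x^3 + 16·x^2 + 6·x + 2 (coefficients mod 19)
  leading term 2·x^5: subtract (2·x)·f(x) = 2·x^5 + 6·x^4 + 3·x^3 + 18·x^2 + 18·x, leaving 11·x^4 + 5·x^3 + 17·x^2 + 7·x + 2 (coefficients mod 19)
  leading term 11·x^4: subtract (11)·f(x) = 11·x^4 + 14·x^3 + 7·x^2 + 4·x + 4, leaving 10·x^3 + 10·x^2 + 3·x + 17 (coefficients mod 19)
The degree is now < 4, so this is the remainder. Hence a · b ≡ 10·x^3 + 10·x^2 + 3·x + 17 in F_19[x]/(f).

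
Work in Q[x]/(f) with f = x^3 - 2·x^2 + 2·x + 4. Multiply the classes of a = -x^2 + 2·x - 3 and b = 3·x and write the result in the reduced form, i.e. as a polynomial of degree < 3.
a · b ≡ 12 - 3·x (mod f(x))

First multiply in Q[x] without reducing: a · b = -3·x^3 + 6·x^2 - 9·x. Now divide by f(x) = x^3 - 2·x^2 + 2·x + 4, eliminating the leading term at each step:
  leading term -3·x^3: subtract (-3)·f(x) = -3·x^3 + 6·x^2 - 6·x - 12, leaving 12 - 3·x
The degree is now < 3, so this is the remainder. Hence a · b ≡ 12 - 3·x in Q[x]/(f).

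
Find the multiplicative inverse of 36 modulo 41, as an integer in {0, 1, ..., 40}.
Apply the extended Euclidean algorithm to (41, 36), tracking rows (r, s, t) with s·41 + t·36 = r. Each division r_prev = q·r_cur + r_new produces the new row as (previous row) − q·(current row):
  row A: (41, 1, 0)   [1·41 + 0·36 = 41]
  row B: (36, 0, 1)   [0·41 + 1·36 = 36]
  41 = 1·36 + 5   → row C = row A − 1·row B = (5, 1, −1)   [check: 1·41 − 1·36 = 5]
  36 = 7·5 + 1   → row D = row B − 7·row C = (1, −7, 8)   [check: −7·41 + 8·36 = 1]
  5 = 5·1 + 0   → remainder 0, stop. gcd = 1 (last nonzero row D).
The gcd is 1, so 36 is invertible mod 41. The last nonzero row gives −7·41 + 8·36 = 1, so t = 8. So 36^(−1) ≡ 8 (mod 41). Verify: 36 · 8 = 288 ≡ 1 (mod 41). ✓

Final answer: 36^(−1) ≡ 8 (mod 41)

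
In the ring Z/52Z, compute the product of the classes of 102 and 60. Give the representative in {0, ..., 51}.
Reduce the factors first: 102 ≡ 50, 60 ≡ 8 (mod 52), so 102 · 60 ≡ 50 · 8 (mod 52). 50 · 8 = 400. Dividing by 52: 400 = 7·52 + 36. So (102 · 60) mod 52 = 36.

Final answer: 36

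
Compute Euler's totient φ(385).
φ is multiplicative, with φ(p^e) = p^e − p^(e−1). Factorise 385 = 5 · 7 · 11. Then
  φ(385) = (5 − 1) · (7 − 1) · (11 − 1) = 4 · 6 · 10 = 240.

Final answer: φ(385) = 240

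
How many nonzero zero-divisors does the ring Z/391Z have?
Z/391Z has 38 nonzero zero-divisors

In Z/391Z each nonzero element is either a unit (gcd with 391 is 1) or a zero-divisor (gcd > 1). The number of units is φ(391): factorise 391 = 17 · 23, so φ(391) = (17 − 1) · (23 − 1) = 16 · 22 = 352. The nonzero elements number 391 − 1 = 390. Hence the nonzero zero-divisors number 390 − 352 = 38.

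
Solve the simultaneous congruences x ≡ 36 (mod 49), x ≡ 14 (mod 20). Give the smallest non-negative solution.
The moduli 49, 20 are pairwise coprime, so by the CRT there is a unique solution mod 49·20 = 980.
Solve by successive substitution. Start with x ≡ 36 (mod 49).
  Combine with x ≡ 14 (mod 20): write x = 36 + 49·t and require 36 + 49·t ≡ 14 (mod 20), i.e. 49·t ≡ 14 − 36 ≡ 18 (mod 20). Since 49^(−1) ≡ 9 (mod 20) (49 ≡ 9 (mod 20)), t ≡ 9·18 ≡ 2 (mod 20). So x ≡ 36 + 49·2 = 134 (mod 980).
Unique solution in [0, 980): x = 134.

Final answer: x ≡ 134 (mod 980); the representative in [0, 980) is 134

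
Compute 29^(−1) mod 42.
Apply the extended Euclidean algorithm to (42, 29), tracking rows (r, s, t) with s·42 + t·29 = r. Each division r_prev = q·r_cur + r_new produces the new row as (previous row) − q·(current row):
  row A: (42, 1, 0)   [1·42 + 0·29 = 42]
  row B: (29, 0, 1)   [0·42 + 1·29 = 29]
  42 = 1·29 + 13   → row C = row A − 1·row B = (13, 1, −1)   [check: 1·42 − 1·29 = 13]
  29 = 2·13 + 3   → row D = row B − 2·row C = (3, −2, 3)   [check: −2·42 + 3·29 = 3]
  13 = 4·3 + 1   → row E = row C − 4·row D = (1, 9, −13)   [check: 9·42 − 13·29 = 1]
  3 = 3·1 + 0   → remainder 0, stop. gcd = 1 (last nonzero row E).
The gcd is 1, so 29 is invertible mod 42. The last nonzero row gives 9·42 − 13·29 = 1, so t = −13. So 29^(−1) ≡ −13 ≡ 29 (mod 42). Verify: 29 · 29 = 841 ≡ 1 (mod 42). ✓

Final answer: 29^(−1) ≡ 29 (mod 42)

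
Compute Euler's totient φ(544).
φ is multiplicative, with φ(p^e) = p^e − p^(e−1). Factorise 544 = 2^5 · 17. Then
  φ(544) = (2^5 − 2^4) · (17 − 1) = 16 · 16 = 256.

Final answer: φ(544) = 256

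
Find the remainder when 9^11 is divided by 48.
9

Use repeated squaring. Binary(11) = 1011. Walk through the bits of the exponent 11 left-to-right: at each bit after the leading one, square the running value, then multiply by 9 if the bit is 1 (always reducing mod 48):
  bit 1 = 1 (leading): start with 9.
  bit 2 = 0: square 9^2 = 81 ≡ 33 (mod 48).
  bit 3 = 1: square 33^2 = 1089 ≡ 33; bit is 1, so multiply 33·9 = 297 ≡ 9 (mod 48).
  bit 4 = 1: square 9^2 = 81 ≡ 33; bit is 1, so multiply 33·9 = 297 ≡ 9 (mod 48).
Final value: 9^11 ≡ 9 (mod 48).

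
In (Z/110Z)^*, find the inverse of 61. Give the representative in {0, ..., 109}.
Apply the extended Euclidean algorithm to (110, 61), tracking rows (r, s, t) with s·110 + t·61 = r. Each division r_prev = q·r_cur + r_new produces the new row as (previous row) − q·(current row):
  row A: (110, 1, 0)   [1·110 + 0·61 = 110]
  row B: (61, 0, 1)   [0·110 + 1·61 = 61]
  110 = 1·61 + 49   → row C = row A − 1·row B = (49, 1, −1)   [check: 1·110 − 1·61 = 49]
  61 = 1·49 + 12   → row D = row B − 1·row C = (12, −1, 2)   [check: −1·110 + 2·61 = 12]
  49 = 4·12 + 1   → row E = row C − 4·row D = (1, 5, −9)   [check: 5·110 − 9·61 = 1]
  12 = 12·1 + 0   → remainder 0, stop. gcd = 1 (last nonzero row E).
The gcd is 1, so 61 is invertible mod 110. The last nonzero row gives 5·110 − 9·61 = 1, so t = −9. So 61^(−1) ≡ −9 ≡ 101 (mod 110). Verify: 61 · 101 = 6161 ≡ 1 (mod 110). ✓

Final answer: 61^(−1) ≡ 101 (mod 110)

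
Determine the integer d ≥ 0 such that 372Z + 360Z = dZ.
(372, 360) = (12); d = 12

In the PID Z, (a, b) is generated by gcd(a, b). Compute gcd(372, 360) with the extended Euclidean algorithm, tracking rows (r, s, t) with s·372 + t·360 = r:
  row A: (372, 1, 0)   [1·372 + 0·360 = 372]
  row B: (360, 0, 1)   [0·372 + 1·360 = 360]
  372 = 1·360 + 12   → row C = row A − 1·row B = (12, 1, −1)   [check: 1·372 − 1·360 = 12]
  360 = 30·12 + 0   → remainder 0, stop. gcd = 12 (last nonzero row C).
So gcd(372, 360) = 12, with Bézout identity 1·372 − 1·360 = 12. Containment (⊇): the Bézout identity exhibits 12 as an element of (372, 360), giving (12) ⊆ (372, 360). Containment (⊆): since 12 | 372 and 12 | 360 (372 = 12·31, 360 = 12·30), every Z-linear combination of 372 and 360 is divisible by 12, so (372, 360) ⊆ (12). Therefore (372, 360) = (12), d = 12.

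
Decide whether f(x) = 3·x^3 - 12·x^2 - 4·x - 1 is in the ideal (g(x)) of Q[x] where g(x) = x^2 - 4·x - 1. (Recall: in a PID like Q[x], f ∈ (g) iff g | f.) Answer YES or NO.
NO

In Q[x] the ideal (g) consists of all multiples of g, so f ∈ (g) iff g | f, i.e. iff the remainder of f on division by g is 0. Divide f by g (g is monic, so eliminate the leading term of the running remainder at each step):
  leading term 3·x^3: subtract (3·x)·g(x) = 3·x^3 - 12·x^2 - 3·x, leaving -x - 1
The remainder r(x) = -x - 1 ≠ 0 (and deg r < deg g), so g ∤ f, i.e. f ∉ (g).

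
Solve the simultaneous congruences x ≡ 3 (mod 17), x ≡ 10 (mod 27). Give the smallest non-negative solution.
x ≡ 37 (mod 459); the representative in [0, 459) is 37

The moduli 17, 27 are pairwise coprime, so by the CRT there is a unique solution mod 17·27 = 459.
Solve by successive substitution. Start with x ≡ 3 (mod 17).
  Combine with x ≡ 10 (mod 27): write x = 3 + 17·t and require 3 + 17·t ≡ 10 (mod 27), i.e. 17·t ≡ 10 − 3 ≡ 7 (mod 27). Since 17^(−1) ≡ 8 (mod 27), t ≡ 8·7 ≡ 2 (mod 27). So x ≡ 3 + 17·2 = 37 (mod 459).
Unique solution in [0, 459): x = 37.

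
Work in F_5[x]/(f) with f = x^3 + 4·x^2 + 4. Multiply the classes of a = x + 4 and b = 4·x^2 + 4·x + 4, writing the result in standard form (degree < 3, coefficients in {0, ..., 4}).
a · b ≡ 4·x^2 (mod f(x))

Multiply as integer polynomials: a · b = 4·x^3 + 20·x^2 + 20·x + 16. Reducing coefficients mod 5: a · b ≡ 4·x^3 + 1. Now divide by f(x) = x^3 + 4·x^2 + 4 in F_5[x], eliminating the leading term at each step:
  leading term 4·x^3: subtract (4)·f(x) = 4·x^3 + x^2 + 1, leaving 4·x^2 (coefficients mod 5)
The degree is now < 3, so this is the remainder. Hence a · b ≡ 4·x^2 in F_5[x]/(f).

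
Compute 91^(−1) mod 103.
91^(−1) ≡ 60 (mod 103)

Apply the extended Euclidean algorithm to (103, 91), tracking rows (r, s, t) with s·103 + t·91 = r. Each division r_prev = q·r_cur + r_new produces the new row as (previous row) − q·(current row):
  row A: (103, 1, 0)   [1·103 + 0·91 = 103]
  row B: (91, 0, 1)   [0·103 + 1·91 = 91]
  103 = 1·91 + 12   → row C = row A − 1·row B = (12, 1, −1)   [check: 1·103 − 1·91 = 12]
  91 = 7·12 + 7   → row D = row B − 7·row C = (7, −7, 8)   [check: −7·103 + 8·91 = 7]
  12 = 1·7 + 5   → row E = row C − 1·row D = (5, 8, −9)   [check: 8·103 − 9·91 = 5]
  7 = 1·5 + 2   → row F = row D − 1·row E = (2, −15, 17)   [check: −15·103 + 17·91 = 2]
  5 = 2·2 + 1   → row G = row E − 2·row F = (1, 38, −43)   [check: 38·103 − 43·91 = 1]
  2 = 2·1 + 0   → remainder 0, stop. gcd = 1 (last nonzero row G).
The gcd is 1, so 91 is invertible mod 103. The last nonzero row gives 38·103 − 43·91 = 1, so t = −43. So 91^(−1) ≡ −43 ≡ 60 (mod 103). Verify: 91 · 60 = 5460 ≡ 1 (mod 103). ✓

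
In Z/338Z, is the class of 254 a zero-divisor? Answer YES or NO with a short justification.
gcd(254, 338) = 2 > 1, so 254 is not a unit in Z/338Z. In Z/nZ every nonzero non-unit is a zero-divisor: explicitly, take b = 338/gcd = 169 ≠ 0 (mod 338); then 254·169 = 42926 = 127·338, i.e. 254·169 ≡ 0 (mod 338). So 254 is a zero-divisor.

Final answer: YES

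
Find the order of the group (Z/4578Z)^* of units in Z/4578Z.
(Z/4578Z)^* consists of the classes a with gcd(a, 4578) = 1, so its order is φ(4578). φ is multiplicative, with φ(p^e) = p^e − p^(e−1). Factorise 4578 = 2 · 3 · 7 · 109. Then
  φ(4578) = (2 − 1) · (3 − 1) · (7 − 1) · (109 − 1) = 1 · 2 · 6 · 108 = 1296.
Thus |(Z/4578Z)^*| = 1296.

Final answer: |(Z/4578Z)^*| = 1296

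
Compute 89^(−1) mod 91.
Apply the extended Euclidean algorithm to (91, 89), tracking rows (r, s, t) with s·91 + t·89 = r. Each division r_prev = q·r_cur + r_new produces the new row as (previous row) − q·(current row):
  row A: (91, 1, 0)   [1·91 + 0·89 = 91]
  row B: (89, 0, 1)   [0·91 + 1·89 = 89]
  91 = 1·89 + 2   → row C = row A − 1·row B = (2, 1, −1)   [check: 1·91 − 1·89 = 2]
  89 = 44·2 + 1   → row D = row B − 44·row C = (1, −44, 45)   [check: −44·91 + 45·89 = 1]
  2 = 2·1 + 0   → remainder 0, stop. gcd = 1 (last nonzero row D).
The gcd is 1, so 89 is invertible mod 91. The last nonzero row gives −44·91 + 45·89 = 1, so t = 45. So 89^(−1) ≡ 45 (mod 91). Verify: 89 · 45 = 4005 ≡ 1 (mod 91). ✓

Final answer: 89^(−1) ≡ 45 (mod 91)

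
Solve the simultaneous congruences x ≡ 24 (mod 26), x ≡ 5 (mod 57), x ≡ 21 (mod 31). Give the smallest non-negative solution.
The moduli 26, 57, 31 are pairwise coprime, so by the CRT there is a unique solution mod 26·57·31 = 45942.
Solve by successive substitution. Start with x ≡ 24 (mod 26).
  Combine with x ≡ 5 (mod 57): write x = 24 + 26·t and require 24 + 26·t ≡ 5 (mod 57), i.e. 26·t ≡ 5 − 24 ≡ 38 (mod 57). Since 26^(−1) ≡ 11 (mod 57), t ≡ 11·38 ≡ 19 (mod 57). So x ≡ 24 + 26·19 = 518 (mod 1482).
  Combine with x ≡ 21 (mod 31): write x = 518 + 1482·t and require 518 + 1482·t ≡ 21 (mod 31), i.e. 1482·t ≡ 21 − 518 ≡ 30 (mod 31). Since 1482^(−1) ≡ 5 (mod 31) (1482 ≡ 25 (mod 31)), t ≡ 5·30 ≡ 26 (mod 31). So x ≡ 518 + 1482·26 = 39050 (mod 45942).
Unique solution in [0, 45942): x = 39050.

Final answer: x ≡ 39050 (mod 45942); the representative in [0, 45942) is 39050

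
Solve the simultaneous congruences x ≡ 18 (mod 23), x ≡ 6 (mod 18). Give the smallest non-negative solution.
x ≡ 294 (mod 414); the representative in [0, 414) is 294

The moduli 23, 18 are pairwise coprime, so by the CRT there is a unique solution mod 23·18 = 414.
Solve by successive substitution. Start with x ≡ 18 (mod 23).
  Combine with x ≡ 6 (mod 18): write x = 18 + 23·t and require 18 + 23·t ≡ 6 (mod 18), i.e. 23·t ≡ 6 − 18 ≡ 6 (mod 18). Since 23^(−1) ≡ 11 (mod 18) (23 ≡ 5 (mod 18)), t ≡ 11·6 ≡ 12 (mod 18). So x ≡ 18 + 23·12 = 294 (mod 414).
Unique solution in [0, 414): x = 294.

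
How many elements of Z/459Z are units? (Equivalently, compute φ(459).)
An element a ∈ Z/459Z is a unit iff gcd(a, 459) = 1, so the number of units is φ(459). φ is multiplicative, with φ(p^e) = p^e − p^(e−1). Factorise 459 = 3^3 · 17. Then
  φ(459) = (3^3 − 3^2) · (17 − 1) = 18 · 16 = 288.

Final answer: Z/459Z has φ(459) = 288 units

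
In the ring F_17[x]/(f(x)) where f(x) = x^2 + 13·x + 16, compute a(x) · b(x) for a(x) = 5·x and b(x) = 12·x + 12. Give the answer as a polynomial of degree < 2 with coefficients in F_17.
Multiply as integer polynomials: a · b = 60·x^2 + 60·x. Reducing coefficients mod 17: a · b ≡ 9·x^2 + 9·x. Now divide by f(x) = x^2 + 13·x + 16 in F_17[x], eliminating the leading term at each step:
  leading term 9·x^2: subtract (9)·f(x) = 9·x^2 + 15·x + 8, leaving 11·x + 9 (coefficients mod 17)
The degree is now < 2, so this is the remainder. Hence a · b ≡ 11·x + 9 in F_17[x]/(f).

Final answer: a · b ≡ 11·x + 9 (mod f(x))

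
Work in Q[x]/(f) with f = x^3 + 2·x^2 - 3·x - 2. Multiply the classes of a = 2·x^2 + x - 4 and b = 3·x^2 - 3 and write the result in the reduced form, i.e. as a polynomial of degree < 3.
a · b ≡ 18·x^2 - 18·x - 6 (mod f(x))

First multiply in Q[x] without reducing: a · b = 6·x^4 + 3·x^3 - 18·x^2 - 3·x + 12. Now divide by f(x) = x^3 + 2·x^2 - 3·x - 2, eliminating the leading term at each step:
  leading term 6·x^4: subtract (6·x)·f(x) = 6·x^4 + 12·x^3 - 18·x^2 - 12·x, leaving -9·x^3 + 9·x + 12
  leading term -9·x^3: subtract (-9)·f(x) = -9·x^3 - 18·x^2 + 27·x + 18, leaving 18·x^2 - 18·x - 6
The degree is now < 3, so this is the remainder. Hence a · b ≡ 18·x^2 - 18·x - 6 in Q[x]/(f).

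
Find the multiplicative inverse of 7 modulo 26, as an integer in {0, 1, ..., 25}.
Apply the extended Euclidean algorithm to (26, 7), tracking rows (r, s, t) with s·26 + t·7 = r. Each division r_prev = q·r_cur + r_new produces the new row as (previous row) − q·(current row):
  row A: (26, 1, 0)   [1·26 + 0·7 = 26]
  row B: (7, 0, 1)   [0·26 + 1·7 = 7]
  26 = 3·7 + 5   → row C = row A − 3·row B = (5, 1, −3)   [check: 1·26 − 3·7 = 5]
  7 = 1·5 + 2   → row D = row B − 1·row C = (2, −1, 4)   [check: −1·26 + 4·7 = 2]
  5 = 2·2 + 1   → row E = row C − 2·row D = (1, 3, −11)   [check: 3·26 − 11·7 = 1]
  2 = 2·1 + 0   → remainder 0, stop. gcd = 1 (last nonzero row E).
The gcd is 1, so 7 is invertible mod 26. The last nonzero row gives 3·26 − 11·7 = 1, so t = −11. So 7^(−1) ≡ −11 ≡ 15 (mod 26). Verify: 7 · 15 = 105 ≡ 1 (mod 26). ✓

Final answer: 7^(−1) ≡ 15 (mod 26)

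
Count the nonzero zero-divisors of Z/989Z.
Z/989Z has 64 nonzero zero-divisors

In Z/989Z each nonzero element is either a unit (gcd with 989 is 1) or a zero-divisor (gcd > 1). The number of units is φ(989): factorise 989 = 23 · 43, so φ(989) = (23 − 1) · (43 − 1) = 22 · 42 = 924. The nonzero elements number 989 − 1 = 988. Hence the nonzero zero-divisors number 988 − 924 = 64.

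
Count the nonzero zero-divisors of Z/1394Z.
Z/1394Z has 753 nonzero zero-divisors

In Z/1394Z each nonzero element is either a unit (gcd with 1394 is 1) or a zero-divisor (gcd > 1). The number of units is φ(1394): factorise 1394 = 2 · 17 · 41, so φ(1394) = (2 − 1) · (17 − 1) · (41 − 1) = 1 · 16 · 40 = 640. The nonzero elements number 1394 − 1 = 1393. Hence the nonzero zero-divisors number 1393 − 640 = 753.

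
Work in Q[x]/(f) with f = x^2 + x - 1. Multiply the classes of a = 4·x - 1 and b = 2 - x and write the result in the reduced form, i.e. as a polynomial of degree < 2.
a · b ≡ 13·x - 6 (mod f(x))

First multiply in Q[x] without reducing: a · b = -4·x^2 + 9·x - 2. Now divide by f(x) = x^2 + x - 1, eliminating the leading term at each step:
  leading term -4·x^2: subtract (-4)·f(x) = -4·x^2 - 4·x + 4, leaving 13·x - 6
The degree is now < 2, so this is the remainder. Hence a · b ≡ 13·x - 6 in Q[x]/(f).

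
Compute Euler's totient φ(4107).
φ is multiplicative, with φ(p^e) = p^e − p^(e−1). Factorise 4107 = 3 · 37^2. Then
  φ(4107) = (3 − 1) · (37^2 − 37^1) = 2 · 1332 = 2664.

Final answer: φ(4107) = 2664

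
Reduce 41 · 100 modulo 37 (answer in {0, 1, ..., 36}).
Reduce the factors first: 41 ≡ 4, 100 ≡ 26 (mod 37), so 41 · 100 ≡ 4 · 26 (mod 37). 4 · 26 = 104. Dividing by 37: 104 = 2·37 + 30. So (41 · 100) mod 37 = 30.

Final answer: 30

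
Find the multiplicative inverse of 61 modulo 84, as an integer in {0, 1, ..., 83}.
Apply the extended Euclidean algorithm to (84, 61), tracking rows (r, s, t) with s·84 + t·61 = r. Each division r_prev = q·r_cur + r_new produces the new row as (previous row) − q·(current row):
  row A: (84, 1, 0)   [1·84 + 0·61 = 84]
  row B: (61, 0, 1)   [0·84 + 1·61 = 61]
  84 = 1·61 + 23   → row C = row A − 1·row B = (23, 1, −1)   [check: 1·84 − 1·61 = 23]
  61 = 2·23 + 15   → row D = row B − 2·row C = (15, −2, 3)   [check: −2·84 + 3·61 = 15]
  23 = 1·15 + 8   → row E = row C − 1·row D = (8, 3, −4)   [check: 3·84 − 4·61 = 8]
  15 = 1·8 + 7   → row F = row D − 1·row E = (7, −5, 7)   [check: −5·84 + 7·61 = 7]
  8 = 1·7 + 1   → row G = row E − 1·row F = (1, 8, −11)   [check: 8·84 − 11·61 = 1]
  7 = 7·1 + 0   → remainder 0, stop. gcd = 1 (last nonzero row G).
The gcd is 1, so 61 is invertible mod 84. The last nonzero row gives 8·84 − 11·61 = 1, so t = −11. So 61^(−1) ≡ −11 ≡ 73 (mod 84). Verify: 61 · 73 = 4453 ≡ 1 (mod 84). ✓

Final answer: 61^(−1) ≡ 73 (mod 84)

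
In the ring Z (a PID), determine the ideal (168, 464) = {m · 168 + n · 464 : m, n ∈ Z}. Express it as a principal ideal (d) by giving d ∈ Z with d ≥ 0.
(168, 464) = (8); d = 8

In the PID Z, (a, b) is generated by gcd(a, b). Compute gcd(464, 168) with the extended Euclidean algorithm, tracking rows (r, s, t) with s·464 + t·168 = r:
  row A: (464, 1, 0)   [1·464 + 0·168 = 464]
  row B: (168, 0, 1)   [0·464 + 1·168 = 168]
  464 = 2·168 + 128   → row C = row A − 2·row B = (128, 1, −2)   [check: 1·464 − 2·168 = 128]
  168 = 1·128 + 40   → row D = row B − 1·row C = (40, −1, 3)   [check: −1·464 + 3·168 = 40]
  128 = 3·40 + 8   → row E = row C − 3·row D = (8, 4, −11)   [check: 4·464 − 11·168 = 8]
  40 = 5·8 + 0   → remainder 0, stop. gcd = 8 (last nonzero row E).
So gcd(168, 464) = 8, with Bézout identity 4·464 − 11·168 = 8. Containment (⊇): the Bézout identity exhibits 8 as an element of (168, 464), giving (8) ⊆ (168, 464). Containment (⊆): since 8 | 168 and 8 | 464 (168 = 8·21, 464 = 8·58), every Z-linear combination of 168 and 464 is divisible by 8, so (168, 464) ⊆ (8). Therefore (168, 464) = (8), d = 8.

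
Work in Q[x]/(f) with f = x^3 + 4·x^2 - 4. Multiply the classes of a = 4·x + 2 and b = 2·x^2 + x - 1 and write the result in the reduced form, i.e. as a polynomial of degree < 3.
a · b ≡ -24·x^2 - 2·x + 30 (mod f(x))

First multiply in Q[x] without reducing: a · b = 8·x^3 + 8·x^2 - 2·x - 2. Now divide by f(x) = x^3 + 4·x^2 - 4, eliminating the leading term at each step:
  leading term 8·x^3: subtract (8)·f(x) = 8·x^3 + 32·x^2 - 32, leaving -24·x^2 - 2·x + 30
The degree is now < 3, so this is the remainder. Hence a · b ≡ -24·x^2 - 2·x + 30 in Q[x]/(f).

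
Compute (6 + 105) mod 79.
32

Reduce the summands first: 105 ≡ 26 (mod 79), so 6 + 105 ≡ 6 + 26 (mod 79). 6 + 26 = 32; 32 = 0·79 + 32, so (6 + 105) mod 79 = 32.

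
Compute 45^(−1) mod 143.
45^(−1) ≡ 89 (mod 143)

Apply the extended Euclidean algorithm to (143, 45), tracking rows (r, s, t) with s·143 + t·45 = r. Each division r_prev = q·r_cur + r_new produces the new row as (previous row) − q·(current row):
  row A: (143, 1, 0)   [1·143 + 0·45 = 143]
  row B: (45, 0, 1)   [0·143 + 1·45 = 45]
  143 = 3·45 + 8   → row C = row A − 3·row B = (8, 1, −3)   [check: 1·143 − 3·45 = 8]
  45 = 5·8 + 5   → row D = row B − 5·row C = (5, −5, 16)   [check: −5·143 + 16·45 = 5]
  8 = 1·5 + 3   → row E = row C − 1·row D = (3, 6, −19)   [check: 6·143 − 19·45 = 3]
  5 = 1·3 + 2   → row F = row D − 1·row E = (2, −11, 35)   [check: −11·143 + 35·45 = 2]
  3 = 1·2 + 1   → row G = row E − 1·row F = (1, 17, −54)   [check: 17·143 − 54·45 = 1]
  2 = 2·1 + 0   → remainder 0, stop. gcd = 1 (last nonzero row G).
The gcd is 1, so 45 is invertible mod 143. The last nonzero row gives 17·143 − 54·45 = 1, so t = −54. So 45^(−1) ≡ −54 ≡ 89 (mod 143). Verify: 45 · 89 = 4005 ≡ 1 (mod 143). ✓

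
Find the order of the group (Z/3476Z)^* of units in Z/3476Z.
|(Z/3476Z)^*| = 1560

(Z/3476Z)^* consists of the classes a with gcd(a, 3476) = 1, so its order is φ(3476). φ is multiplicative, with φ(p^e) = p^e − p^(e−1). Factorise 3476 = 2^2 · 11 · 79. Then
  φ(3476) = (2^2 − 2^1) · (11 − 1) · (79 − 1) = 2 · 10 · 78 = 1560.
Thus |(Z/3476Z)^*| = 1560.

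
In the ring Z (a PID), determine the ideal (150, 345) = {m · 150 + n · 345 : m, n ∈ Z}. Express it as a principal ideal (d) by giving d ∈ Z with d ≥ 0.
(150, 345) = (15); d = 15

In the PID Z, (a, b) is generated by gcd(a, b). Compute gcd(345, 150) with the extended Euclidean algorithm, tracking rows (r, s, t) with s·345 + t·150 = r:
  row A: (345, 1, 0)   [1·345 + 0·150 = 345]
  row B: (150, 0, 1)   [0·345 + 1·150 = 150]
  345 = 2·150 + 45   → row C = row A − 2·row B = (45, 1, −2)   [check: 1·345 − 2·150 = 45]
  150 = 3·45 + 15   → row D = row B − 3·row C = (15, −3, 7)   [check: −3·345 + 7·150 = 15]
  45 = 3·15 + 0   → remainder 0, stop. gcd = 15 (last nonzero row D).
So gcd(150, 345) = 15, with Bézout identity −3·345 + 7·150 = 15. Containment (⊇): the Bézout identity exhibits 15 as an element of (150, 345), giving (15) ⊆ (150, 345). Containment (⊆): since 15 | 150 and 15 | 345 (150 = 15·10, 345 = 15·23), every Z-linear combination of 150 and 345 is divisible by 15, so (150, 345) ⊆ (15). Therefore (150, 345) = (15), d = 15.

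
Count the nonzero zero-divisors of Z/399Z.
In Z/399Z each nonzero element is either a unit (gcd with 399 is 1) or a zero-divisor (gcd > 1). The number of units is φ(399): factorise 399 = 3 · 7 · 19, so φ(399) = (3 − 1) · (7 − 1) · (19 − 1) = 2 · 6 · 18 = 216. The nonzero elements number 399 − 1 = 398. Hence the nonzero zero-divisors number 398 − 216 = 182.

Final answer: Z/399Z has 182 nonzero zero-divisors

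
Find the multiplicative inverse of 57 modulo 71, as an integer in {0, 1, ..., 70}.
Apply the extended Euclidean algorithm to (71, 57), tracking rows (r, s, t) with s·71 + t·57 = r. Each division r_prev = q·r_cur + r_new produces the new row as (previous row) − q·(current row):
  row A: (71, 1, 0)   [1·71 + 0·57 = 71]
  row B: (57, 0, 1)   [0·71 + 1·57 = 57]
  71 = 1·57 + 14   → row C = row A − 1·row B = (14, 1, −1)   [check: 1·71 − 1·57 = 14]
  57 = 4·14 + 1   → row D = row B − 4·row C = (1, −4, 5)   [check: −4·71 + 5·57 = 1]
  14 = 14·1 + 0   → remainder 0, stop. gcd = 1 (last nonzero row D).
The gcd is 1, so 57 is invertible mod 71. The last nonzero row gives −4·71 + 5·57 = 1, so t = 5. So 57^(−1) ≡ 5 (mod 71). Verify: 57 · 5 = 285 ≡ 1 (mod 71). ✓

Final answer: 57^(−1) ≡ 5 (mod 71)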